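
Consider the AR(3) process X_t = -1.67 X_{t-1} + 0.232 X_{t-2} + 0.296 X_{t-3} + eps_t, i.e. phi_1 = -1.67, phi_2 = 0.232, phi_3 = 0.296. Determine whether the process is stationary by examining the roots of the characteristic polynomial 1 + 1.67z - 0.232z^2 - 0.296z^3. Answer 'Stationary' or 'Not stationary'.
\text{Not stationary}

The AR(p) characteristic polynomial is P(z) = 1 + 1.67z - 0.232z^2 - 0.296z^3.
Stationarity requires all roots to lie outside the unit circle, i.e. |z| > 1 for every root.
Degree 3: look for a simple real root z0 first, then factor out (1 - z/z0) and solve the remaining quadratic.
Testing z0 = -2.5: P(-2.5) = 1 + (1.67)(-2.5) + (-0.232)(-2.5)^2 + (-0.296)(-2.5)^3
  = 1 + (-4.175) + (-1.45) + (4.625) = 0.  So z_0 = -2.5 is a root, |z_0| = 2.5.
Divide out the factor (1 + 0.4 z) = (1 - z/z0) (since 1/z0 = -0.4):
  P(z) = (1 + 0.4 z)(1 + (1.27) z + (-0.74) z^2)
  [check: z-coef 1.27 - (-0.4) = 1.67; z^2-coef -0.74 - (-0.4)(1.27) = -0.232; z^3-coef -(-0.4)(-0.74) = -0.296.]
Remaining roots from the quadratic factor 1 + (1.27) z + (-0.74) z^2:
  Set 1 + (1.27) z + (-0.74) z^2 = 0, i.e. a z^2 + b z + c = 0 with a = -0.74, b = 1.27, c = 1.
  Discriminant D = b^2 - 4ac = (1.27)^2 - 4*(-0.74)*1 = 1.6129 - (-2.96) = 4.5729.
  D >= 0, so the roots are real: z = (-b +/- sqrt(D)) / (2a) = (-1.27 +/- 2.138434) / (-1.48).
    z_1 = (-1.27 + 2.138434) / (-1.48) = -0.5868,   |z_1| = 0.5868.
    z_2 = (-1.27 - 2.138434) / (-1.48) = 2.303,   |z_2| = 2.303.
Moduli of all roots: 2.5000, 0.5868, 2.3030.
All moduli strictly greater than 1? No.
Verdict: Not stationary.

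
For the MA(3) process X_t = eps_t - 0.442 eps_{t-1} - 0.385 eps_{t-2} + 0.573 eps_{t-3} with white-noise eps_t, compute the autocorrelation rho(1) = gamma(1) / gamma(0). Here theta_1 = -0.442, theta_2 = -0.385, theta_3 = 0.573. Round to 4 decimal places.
\rho(1) = -0.2945

For an MA(q) process with theta_0 = 1, the autocovariance is
  gamma(k) = sigma^2 * sum_{i=0..q-k} theta_i * theta_{i+k},
and rho(k) = gamma(k) / gamma(0). Sigma^2 cancels.
  numerator   = (1)*(-0.442) + (-0.442)*(-0.385) + (-0.385)*(0.573) = -0.492435.
  denominator = (1)^2 + (-0.442)^2 + (-0.385)^2 + (0.573)^2 = 1.671918.
  rho(1) = -0.492435 / 1.671918 = -0.2945.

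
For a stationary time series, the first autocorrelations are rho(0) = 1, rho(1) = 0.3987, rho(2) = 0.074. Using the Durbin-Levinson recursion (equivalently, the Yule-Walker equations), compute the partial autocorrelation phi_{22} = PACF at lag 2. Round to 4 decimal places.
\phi_{22} = -0.1010

The PACF at lag k is phi_{kk}, the last component of the solution
to the Yule-Walker system G_k phi = r_k where
  (G_k)_{ij} = rho(|i - j|), (r_k)_i = rho(i), i,j = 1..k.
Equivalently, Durbin-Levinson gives phi_{kk} iteratively:
  phi_{11} = rho(1)
  phi_{kk} = [rho(k) - sum_{j=1..k-1} phi_{k-1,j} rho(k-j)]
            / [1 - sum_{j=1..k-1} phi_{k-1,j} rho(j)],
  phi_{k,j} = phi_{k-1,j} - phi_{kk} phi_{k-1,k-j},  j = 1..k-1.
Step k = 1:
  phi_11 = rho(1) = 0.3987.
Step k = 2:
  phi_22 = [rho(2) - phi_11 rho(1)] / [1 - phi_11 rho(1)] = [0.074 - (0.3987)(0.3987)] / [1 - (0.3987)(0.3987)]
         = -0.08496169 / 0.84103831 = -0.101.
Therefore phi_{22} = -0.1010.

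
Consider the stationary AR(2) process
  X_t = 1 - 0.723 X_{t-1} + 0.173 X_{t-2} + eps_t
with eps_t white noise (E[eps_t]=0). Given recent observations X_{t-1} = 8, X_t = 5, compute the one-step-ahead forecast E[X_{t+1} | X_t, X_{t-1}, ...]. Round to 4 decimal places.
E[X_{t+1} \mid \mathcal F_t] = -1.2310

For an AR(p) model X_t = c + sum_i phi_i X_{t-i} + eps_t, the
one-step-ahead conditional mean is
  E[X_{t+1} | X_t, ...] = c + sum_i phi_i X_{t+1-i}.
Substitute known values:
  E[X_{t+1} | ...] = 1 + (-0.723) * (5) + (0.173) * (8)
                   = -1.2310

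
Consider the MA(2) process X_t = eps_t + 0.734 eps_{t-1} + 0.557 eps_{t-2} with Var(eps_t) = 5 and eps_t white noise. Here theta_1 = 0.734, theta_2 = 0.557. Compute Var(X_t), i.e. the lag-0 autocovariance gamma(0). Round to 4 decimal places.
\gamma(0) = 9.2450

For an MA(q) process X_t = eps_t + sum_i theta_i eps_{t-i} with
Var(eps_t) = sigma^2, the variance is
  gamma(0) = sigma^2 * (1 + sum_i theta_i^2).
  sum_i theta_i^2 = (0.734)^2 + (0.557)^2 = 0.538756 + 0.310249 = 0.849005.
  gamma(0) = 5 * (1 + 0.849005) = 5 * 1.849005 = 9.245025, which rounds to 9.2450.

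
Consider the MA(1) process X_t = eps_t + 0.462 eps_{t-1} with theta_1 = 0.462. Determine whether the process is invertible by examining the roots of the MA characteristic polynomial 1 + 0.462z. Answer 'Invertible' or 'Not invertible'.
\text{Invertible}

The MA(q) characteristic polynomial is P(z) = 1 + 0.462z.
Invertibility requires all roots to lie outside the unit circle, i.e. |z| > 1 for every root.
This is linear in z: 1 + (0.462) z = 0  =>  z = -1/(0.462) = -2.164502,  |z| = 2.164502.
Moduli of all roots: 2.1645.
All moduli strictly greater than 1? Yes.
Verdict: Invertible.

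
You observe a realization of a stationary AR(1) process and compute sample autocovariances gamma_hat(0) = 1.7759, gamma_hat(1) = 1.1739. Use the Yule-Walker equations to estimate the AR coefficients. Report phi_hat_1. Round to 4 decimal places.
\hat\phi_{1} = 0.6610

The Yule-Walker equations for an AR(p) process read, in matrix form,
  Gamma_p phi = r_p,   with   (Gamma_p)_{ij} = gamma(|i - j|),
                       (r_p)_i = gamma(i),   i,j = 1..p.
Substitute the sample gammas (Toeplitz matrix and right-hand side of size 1):
  Gamma_p = [[1.7759]]
  r_p     = [1.1739]
With p = 1 this is the single equation gamma(0) phi_1 = gamma(1):
  phi_hat_1 = gamma(1) / gamma(0) = 1.1739 / 1.7759 = 0.6610.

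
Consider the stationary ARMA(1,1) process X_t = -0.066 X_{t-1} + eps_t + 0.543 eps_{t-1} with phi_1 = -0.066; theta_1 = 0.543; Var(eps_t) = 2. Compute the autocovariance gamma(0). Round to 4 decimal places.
\gamma(0) = 2.4570

Multiply the model equation by X_{t-k} and take expectations. With theta_0 = psi_0 = 1 and psi_j the MA(infinity) weights, this gives
  gamma(k) - sum_i phi_i gamma(k-i) = c_k,
  c_k = sigma^2 * sum_{j=k..q} theta_j psi_{j-k}   (c_k = 0 for k > q),
using gamma(-m) = gamma(m).
psi-weights needed (psi_j = theta_j + sum_i phi_i psi_{j-i}):
  psi_1 = theta_1 + phi_1 = 0.543 + (-0.066) = 0.477
Right-hand sides:
  c_0 = sigma^2 (1 + theta_1 psi_1) = 2 * (1 + (0.543)(0.477)) = 2 * 1.259011 = 2.518022
  c_1 = sigma^2 theta_1 = 2 * (0.543) = 1.086
  c_2 = 0
Equations for k = 0 and k = 1 (AR order 1):
  gamma(0) = phi_1 gamma(1) + c_0
  gamma(1) = phi_1 gamma(0) + c_1
Substituting the second into the first: gamma(0) (1 - phi_1^2) = c_0 + phi_1 c_1, so
  gamma(0) = (c_0 + phi_1 c_1) / (1 - phi_1^2) = (2.518022 + (-0.066)(1.086)) / (1 - (-0.066)^2) = 2.446346 / 0.995644 = 2.457049.
Therefore gamma(0) = 2.4570 (to 4 decimal places).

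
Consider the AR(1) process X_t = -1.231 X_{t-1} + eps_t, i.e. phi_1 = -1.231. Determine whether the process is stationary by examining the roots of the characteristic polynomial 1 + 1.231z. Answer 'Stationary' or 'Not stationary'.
\text{Not stationary}

The AR(p) characteristic polynomial is P(z) = 1 + 1.231z.
Stationarity requires all roots to lie outside the unit circle, i.e. |z| > 1 for every root.
This is linear in z: 1 + (1.231) z = 0  =>  z = -1/(1.231) = -0.812348,  |z| = 0.812348.
Moduli of all roots: 0.8123.
All moduli strictly greater than 1? No.
Verdict: Not stationary.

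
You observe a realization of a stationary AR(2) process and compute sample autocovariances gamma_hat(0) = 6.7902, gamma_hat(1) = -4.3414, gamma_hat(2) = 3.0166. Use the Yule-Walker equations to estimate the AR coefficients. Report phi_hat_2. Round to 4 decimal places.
\hat\phi_{2} = 0.0600

The Yule-Walker equations for an AR(p) process read, in matrix form,
  Gamma_p phi = r_p,   with   (Gamma_p)_{ij} = gamma(|i - j|),
                       (r_p)_i = gamma(i),   i,j = 1..p.
Substitute the sample gammas (Toeplitz matrix and right-hand side of size 2):
  Gamma_p = [[6.7902, -4.3414], [-4.3414, 6.7902]]
  r_p     = [-4.3414, 3.0166]
Written out:
  6.7902 phi_1 - 4.3414 phi_2 = -4.3414
  -4.3414 phi_1 + 6.7902 phi_2 = 3.0166
Solve by Cramer's rule:
  det = gamma(0)^2 - gamma(1)^2 = (6.7902)^2 - (-4.3414)^2 = 46.10681604 - 18.84775396 = 27.25906208
  phi_hat_1 = [gamma(1) gamma(0) - gamma(1) gamma(2)] / det = [(-4.3414)(6.7902) - (-4.3414)(3.0166)] / 27.25906208 = -16.38270704 / 27.25906208 = -0.601
  phi_hat_2 = [gamma(0) gamma(2) - gamma(1)^2] / det = [(6.7902)(3.0166) - (-4.3414)^2] / 27.25906208 = 1.63556336 / 27.25906208 = 0.06
So phi_hat = [-0.6010, 0.0600].
Therefore phi_hat_2 = 0.0600.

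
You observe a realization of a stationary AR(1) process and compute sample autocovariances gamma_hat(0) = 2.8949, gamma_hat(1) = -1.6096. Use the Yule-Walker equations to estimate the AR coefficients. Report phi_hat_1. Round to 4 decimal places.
\hat\phi_{1} = -0.5560

The Yule-Walker equations for an AR(p) process read, in matrix form,
  Gamma_p phi = r_p,   with   (Gamma_p)_{ij} = gamma(|i - j|),
                       (r_p)_i = gamma(i),   i,j = 1..p.
Substitute the sample gammas (Toeplitz matrix and right-hand side of size 1):
  Gamma_p = [[2.8949]]
  r_p     = [-1.6096]
With p = 1 this is the single equation gamma(0) phi_1 = gamma(1):
  phi_hat_1 = gamma(1) / gamma(0) = -1.6096 / 2.8949 = -0.5560.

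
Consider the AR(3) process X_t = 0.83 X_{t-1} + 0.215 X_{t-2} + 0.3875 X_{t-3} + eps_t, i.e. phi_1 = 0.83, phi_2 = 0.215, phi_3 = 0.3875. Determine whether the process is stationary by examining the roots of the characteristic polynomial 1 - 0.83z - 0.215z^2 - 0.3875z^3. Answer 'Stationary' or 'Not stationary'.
\text{Not stationary}

The AR(p) characteristic polynomial is P(z) = 1 - 0.83z - 0.215z^2 - 0.3875z^3.
Stationarity requires all roots to lie outside the unit circle, i.e. |z| > 1 for every root.
Degree 3: look for a simple real root z0 first, then factor out (1 - z/z0) and solve the remaining quadratic.
Testing z0 = 0.8: P(0.8) = 1 + (-0.83)(0.8) + (-0.215)(0.8)^2 + (-0.3875)(0.8)^3
  = 1 + (-0.664) + (-0.1376) + (-0.1984) = 0.  So z_0 = 0.8 is a root, |z_0| = 0.8.
Divide out the factor (1 - 1.25 z) = (1 - z/z0) (since 1/z0 = 1.25):
  P(z) = (1 - 1.25 z)(1 + (0.42) z + (0.31) z^2)
  [check: z-coef 0.42 - (1.25) = -0.83; z^2-coef 0.31 - (1.25)(0.42) = -0.215; z^3-coef -(1.25)(0.31) = -0.3875.]
Remaining roots from the quadratic factor 1 + (0.42) z + (0.31) z^2:
  Set 1 + (0.42) z + (0.31) z^2 = 0, i.e. a z^2 + b z + c = 0 with a = 0.31, b = 0.42, c = 1.
  Discriminant D = b^2 - 4ac = (0.42)^2 - 4*(0.31)*1 = 0.1764 - (1.24) = -1.0636.
  D < 0, so the roots are the complex-conjugate pair z = (-b +/- i sqrt(-D)) / (2a) = -0.6774 +/- 1.6634i.
  For a conjugate pair |z|^2 = z * conj(z) = (product of roots) = c/a = 1/(0.31) = 3.225806, so |z| = sqrt(3.225806) = 1.7961 for both roots.
Moduli of all roots: 0.8000, 1.7961, 1.7961.
All moduli strictly greater than 1? No.
Verdict: Not stationary.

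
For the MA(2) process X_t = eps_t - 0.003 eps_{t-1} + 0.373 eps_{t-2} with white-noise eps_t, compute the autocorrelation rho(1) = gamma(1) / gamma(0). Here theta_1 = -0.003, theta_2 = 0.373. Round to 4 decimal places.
\rho(1) = -0.0036

For an MA(q) process with theta_0 = 1, the autocovariance is
  gamma(k) = sigma^2 * sum_{i=0..q-k} theta_i * theta_{i+k},
and rho(k) = gamma(k) / gamma(0). Sigma^2 cancels.
  numerator   = (1)*(-0.003) + (-0.003)*(0.373) = -0.004119.
  denominator = (1)^2 + (-0.003)^2 + (0.373)^2 = 1.139138.
  rho(1) = -0.004119 / 1.139138 = -0.0036.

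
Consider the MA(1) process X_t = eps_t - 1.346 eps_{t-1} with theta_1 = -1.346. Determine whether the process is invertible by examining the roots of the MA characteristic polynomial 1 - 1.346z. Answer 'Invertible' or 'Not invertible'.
\text{Not invertible}

The MA(q) characteristic polynomial is P(z) = 1 - 1.346z.
Invertibility requires all roots to lie outside the unit circle, i.e. |z| > 1 for every root.
This is linear in z: 1 + (-1.346) z = 0  =>  z = -1/(-1.346) = 0.742942,  |z| = 0.742942.
Moduli of all roots: 0.7429.
All moduli strictly greater than 1? No.
Verdict: Not invertible.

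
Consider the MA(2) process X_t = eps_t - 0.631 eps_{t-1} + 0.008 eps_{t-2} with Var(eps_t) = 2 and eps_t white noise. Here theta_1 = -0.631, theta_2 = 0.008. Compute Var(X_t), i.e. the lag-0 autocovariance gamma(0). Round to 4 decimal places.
\gamma(0) = 2.7965

For an MA(q) process X_t = eps_t + sum_i theta_i eps_{t-i} with
Var(eps_t) = sigma^2, the variance is
  gamma(0) = sigma^2 * (1 + sum_i theta_i^2).
  sum_i theta_i^2 = (-0.631)^2 + (0.008)^2 = 0.398161 + 0.000064 = 0.398225.
  gamma(0) = 2 * (1 + 0.398225) = 2 * 1.398225 = 2.79645, which rounds to 2.7965.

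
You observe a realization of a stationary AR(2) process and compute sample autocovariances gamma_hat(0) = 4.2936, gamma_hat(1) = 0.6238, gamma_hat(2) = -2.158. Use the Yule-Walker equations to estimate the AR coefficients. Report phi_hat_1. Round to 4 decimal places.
\hat\phi_{1} = 0.2230

The Yule-Walker equations for an AR(p) process read, in matrix form,
  Gamma_p phi = r_p,   with   (Gamma_p)_{ij} = gamma(|i - j|),
                       (r_p)_i = gamma(i),   i,j = 1..p.
Substitute the sample gammas (Toeplitz matrix and right-hand side of size 2):
  Gamma_p = [[4.2936, 0.6238], [0.6238, 4.2936]]
  r_p     = [0.6238, -2.158]
Written out:
  4.2936 phi_1 + 0.6238 phi_2 = 0.6238
  0.6238 phi_1 + 4.2936 phi_2 = -2.158
Solve by Cramer's rule:
  det = gamma(0)^2 - gamma(1)^2 = (4.2936)^2 - (0.6238)^2 = 18.43500096 - 0.38912644 = 18.04587452
  phi_hat_1 = [gamma(1) gamma(0) - gamma(1) gamma(2)] / det = [(0.6238)(4.2936) - (0.6238)(-2.158)] / 18.04587452 = 4.02450808 / 18.04587452 = 0.223
  phi_hat_2 = [gamma(0) gamma(2) - gamma(1)^2] / det = [(4.2936)(-2.158) - (0.6238)^2] / 18.04587452 = -9.65471524 / 18.04587452 = -0.535
So phi_hat = [0.2230, -0.5350].
Therefore phi_hat_1 = 0.2230.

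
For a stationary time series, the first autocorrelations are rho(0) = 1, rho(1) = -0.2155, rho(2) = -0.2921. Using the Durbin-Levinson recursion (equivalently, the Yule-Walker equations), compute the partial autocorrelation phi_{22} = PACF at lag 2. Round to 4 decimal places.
\phi_{22} = -0.3550

The PACF at lag k is phi_{kk}, the last component of the solution
to the Yule-Walker system G_k phi = r_k where
  (G_k)_{ij} = rho(|i - j|), (r_k)_i = rho(i), i,j = 1..k.
Equivalently, Durbin-Levinson gives phi_{kk} iteratively:
  phi_{11} = rho(1)
  phi_{kk} = [rho(k) - sum_{j=1..k-1} phi_{k-1,j} rho(k-j)]
            / [1 - sum_{j=1..k-1} phi_{k-1,j} rho(j)],
  phi_{k,j} = phi_{k-1,j} - phi_{kk} phi_{k-1,k-j},  j = 1..k-1.
Step k = 1:
  phi_11 = rho(1) = -0.2155.
Step k = 2:
  phi_22 = [rho(2) - phi_11 rho(1)] / [1 - phi_11 rho(1)] = [-0.2921 - (-0.2155)(-0.2155)] / [1 - (-0.2155)(-0.2155)]
         = -0.33854025 / 0.95355975 = -0.355.
Therefore phi_{22} = -0.3550.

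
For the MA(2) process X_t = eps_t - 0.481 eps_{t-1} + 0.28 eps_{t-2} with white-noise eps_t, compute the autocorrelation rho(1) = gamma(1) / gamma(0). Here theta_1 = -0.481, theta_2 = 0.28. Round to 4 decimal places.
\rho(1) = -0.4701

For an MA(q) process with theta_0 = 1, the autocovariance is
  gamma(k) = sigma^2 * sum_{i=0..q-k} theta_i * theta_{i+k},
and rho(k) = gamma(k) / gamma(0). Sigma^2 cancels.
  numerator   = (1)*(-0.481) + (-0.481)*(0.28) = -0.61568.
  denominator = (1)^2 + (-0.481)^2 + (0.28)^2 = 1.309761.
  rho(1) = -0.61568 / 1.309761 = -0.4701.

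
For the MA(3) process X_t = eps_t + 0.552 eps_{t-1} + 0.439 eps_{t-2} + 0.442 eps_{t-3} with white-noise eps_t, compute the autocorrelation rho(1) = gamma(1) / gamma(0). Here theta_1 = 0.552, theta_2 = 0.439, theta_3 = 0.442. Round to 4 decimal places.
\rho(1) = 0.5839

For an MA(q) process with theta_0 = 1, the autocovariance is
  gamma(k) = sigma^2 * sum_{i=0..q-k} theta_i * theta_{i+k},
and rho(k) = gamma(k) / gamma(0). Sigma^2 cancels.
  numerator   = (1)*(0.552) + (0.552)*(0.439) + (0.439)*(0.442) = 0.988366.
  denominator = (1)^2 + (0.552)^2 + (0.439)^2 + (0.442)^2 = 1.692789.
  rho(1) = 0.988366 / 1.692789 = 0.5839.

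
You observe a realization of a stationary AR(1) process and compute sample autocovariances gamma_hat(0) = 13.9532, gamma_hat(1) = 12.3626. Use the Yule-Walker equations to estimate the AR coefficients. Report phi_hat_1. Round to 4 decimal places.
\hat\phi_{1} = 0.8860

The Yule-Walker equations for an AR(p) process read, in matrix form,
  Gamma_p phi = r_p,   with   (Gamma_p)_{ij} = gamma(|i - j|),
                       (r_p)_i = gamma(i),   i,j = 1..p.
Substitute the sample gammas (Toeplitz matrix and right-hand side of size 1):
  Gamma_p = [[13.9532]]
  r_p     = [12.3626]
With p = 1 this is the single equation gamma(0) phi_1 = gamma(1):
  phi_hat_1 = gamma(1) / gamma(0) = 12.3626 / 13.9532 = 0.8860.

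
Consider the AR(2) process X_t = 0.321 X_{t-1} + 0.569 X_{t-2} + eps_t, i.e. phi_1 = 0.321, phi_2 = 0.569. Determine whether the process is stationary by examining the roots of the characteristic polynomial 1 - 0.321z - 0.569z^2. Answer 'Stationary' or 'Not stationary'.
\text{Stationary}

The AR(p) characteristic polynomial is P(z) = 1 - 0.321z - 0.569z^2.
Stationarity requires all roots to lie outside the unit circle, i.e. |z| > 1 for every root.
Set 1 + (-0.321) z + (-0.569) z^2 = 0, i.e. a z^2 + b z + c = 0 with a = -0.569, b = -0.321, c = 1.
Discriminant D = b^2 - 4ac = (-0.321)^2 - 4*(-0.569)*1 = 0.103041 - (-2.276) = 2.379041.
D >= 0, so the roots are real: z = (-b +/- sqrt(D)) / (2a) = (0.321 +/- 1.542414) / (-1.138).
  z_1 = (0.321 + 1.542414) / (-1.138) = -1.6374,   |z_1| = 1.6374.
  z_2 = (0.321 - 1.542414) / (-1.138) = 1.0733,   |z_2| = 1.0733.
Moduli of all roots: 1.6374, 1.0733.
All moduli strictly greater than 1? Yes.
Verdict: Stationary.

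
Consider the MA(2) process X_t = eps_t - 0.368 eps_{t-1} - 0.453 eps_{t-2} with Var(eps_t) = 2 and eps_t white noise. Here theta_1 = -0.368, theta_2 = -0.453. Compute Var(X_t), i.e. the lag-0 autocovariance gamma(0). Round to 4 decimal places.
\gamma(0) = 2.6813

For an MA(q) process X_t = eps_t + sum_i theta_i eps_{t-i} with
Var(eps_t) = sigma^2, the variance is
  gamma(0) = sigma^2 * (1 + sum_i theta_i^2).
  sum_i theta_i^2 = (-0.368)^2 + (-0.453)^2 = 0.135424 + 0.205209 = 0.340633.
  gamma(0) = 2 * (1 + 0.340633) = 2 * 1.340633 = 2.681266, which rounds to 2.6813.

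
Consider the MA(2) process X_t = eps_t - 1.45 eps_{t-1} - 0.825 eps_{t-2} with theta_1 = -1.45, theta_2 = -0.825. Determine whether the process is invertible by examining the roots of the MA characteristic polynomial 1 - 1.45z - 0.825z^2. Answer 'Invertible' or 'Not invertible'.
\text{Not invertible}

The MA(q) characteristic polynomial is P(z) = 1 - 1.45z - 0.825z^2.
Invertibility requires all roots to lie outside the unit circle, i.e. |z| > 1 for every root.
Set 1 + (-1.45) z + (-0.825) z^2 = 0, i.e. a z^2 + b z + c = 0 with a = -0.825, b = -1.45, c = 1.
Discriminant D = b^2 - 4ac = (-1.45)^2 - 4*(-0.825)*1 = 2.1025 - (-3.3) = 5.4025.
D >= 0, so the roots are real: z = (-b +/- sqrt(D)) / (2a) = (1.45 +/- 2.324328) / (-1.65).
  z_1 = (1.45 + 2.324328) / (-1.65) = -2.2875,   |z_1| = 2.2875.
  z_2 = (1.45 - 2.324328) / (-1.65) = 0.5299,   |z_2| = 0.5299.
Moduli of all roots: 2.2875, 0.5299.
All moduli strictly greater than 1? No.
Verdict: Not invertible.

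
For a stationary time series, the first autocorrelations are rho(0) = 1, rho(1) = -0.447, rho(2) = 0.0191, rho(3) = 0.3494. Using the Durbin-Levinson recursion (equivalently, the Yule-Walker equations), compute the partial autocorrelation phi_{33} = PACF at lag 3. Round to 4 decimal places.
\phi_{33} = 0.3410

The PACF at lag k is phi_{kk}, the last component of the solution
to the Yule-Walker system G_k phi = r_k where
  (G_k)_{ij} = rho(|i - j|), (r_k)_i = rho(i), i,j = 1..k.
Equivalently, Durbin-Levinson gives phi_{kk} iteratively:
  phi_{11} = rho(1)
  phi_{kk} = [rho(k) - sum_{j=1..k-1} phi_{k-1,j} rho(k-j)]
            / [1 - sum_{j=1..k-1} phi_{k-1,j} rho(j)],
  phi_{k,j} = phi_{k-1,j} - phi_{kk} phi_{k-1,k-j},  j = 1..k-1.
Step k = 1:
  phi_11 = rho(1) = -0.447.
Step k = 2:
  phi_22 = [rho(2) - phi_11 rho(1)] / [1 - phi_11 rho(1)] = [0.0191 - (-0.447)(-0.447)] / [1 - (-0.447)(-0.447)]
         = -0.180709 / 0.800191 = -0.225832.
  Update: phi_21 = phi_11 - phi_22 phi_11 = -0.447 - (-0.225832)(-0.447) = -0.547947.
Step k = 3:
  phi_33 = [rho(3) - phi_21 rho(2) - phi_22 rho(1)] / [1 - phi_21 rho(1) - phi_22 rho(2)]
    numerator   = 0.3494 - (-0.547947)(0.0191) - (-0.225832)(-0.447) = 0.25891874
    denominator = 1 - (-0.547947)(-0.447) - (-0.225832)(0.0191) = 0.75938107
  phi_33 = 0.25891874 / 0.75938107 = 0.341.
Therefore phi_{33} = 0.3410.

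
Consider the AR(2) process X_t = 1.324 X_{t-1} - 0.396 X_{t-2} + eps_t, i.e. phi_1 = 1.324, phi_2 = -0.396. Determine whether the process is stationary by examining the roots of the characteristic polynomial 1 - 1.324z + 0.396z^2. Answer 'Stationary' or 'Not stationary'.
\text{Stationary}

The AR(p) characteristic polynomial is P(z) = 1 - 1.324z + 0.396z^2.
Stationarity requires all roots to lie outside the unit circle, i.e. |z| > 1 for every root.
Set 1 + (-1.324) z + (0.396) z^2 = 0, i.e. a z^2 + b z + c = 0 with a = 0.396, b = -1.324, c = 1.
Discriminant D = b^2 - 4ac = (-1.324)^2 - 4*(0.396)*1 = 1.752976 - (1.584) = 0.168976.
D >= 0, so the roots are real: z = (-b +/- sqrt(D)) / (2a) = (1.324 +/- 0.411067) / (0.792).
  z_1 = (1.324 + 0.411067) / (0.792) = 2.1907,   |z_1| = 2.1907.
  z_2 = (1.324 - 0.411067) / (0.792) = 1.1527,   |z_2| = 1.1527.
Moduli of all roots: 2.1907, 1.1527.
All moduli strictly greater than 1? Yes.
Verdict: Stationary.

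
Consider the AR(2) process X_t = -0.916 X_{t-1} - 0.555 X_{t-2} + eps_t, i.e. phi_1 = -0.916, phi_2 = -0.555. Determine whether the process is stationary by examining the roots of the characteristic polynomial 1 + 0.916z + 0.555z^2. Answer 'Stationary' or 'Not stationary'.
\text{Stationary}

The AR(p) characteristic polynomial is P(z) = 1 + 0.916z + 0.555z^2.
Stationarity requires all roots to lie outside the unit circle, i.e. |z| > 1 for every root.
Set 1 + (0.916) z + (0.555) z^2 = 0, i.e. a z^2 + b z + c = 0 with a = 0.555, b = 0.916, c = 1.
Discriminant D = b^2 - 4ac = (0.916)^2 - 4*(0.555)*1 = 0.839056 - (2.22) = -1.380944.
D < 0, so the roots are the complex-conjugate pair z = (-b +/- i sqrt(-D)) / (2a) = -0.8252 +/- 1.0587i.
For a conjugate pair |z|^2 = z * conj(z) = (product of roots) = c/a = 1/(0.555) = 1.801802, so |z| = sqrt(1.801802) = 1.3423 for both roots.
Moduli of all roots: 1.3423, 1.3423.
All moduli strictly greater than 1? Yes.
Verdict: Stationary.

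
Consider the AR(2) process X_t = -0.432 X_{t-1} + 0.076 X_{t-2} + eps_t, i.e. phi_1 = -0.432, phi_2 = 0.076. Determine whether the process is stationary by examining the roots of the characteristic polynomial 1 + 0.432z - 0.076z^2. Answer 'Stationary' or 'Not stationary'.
\text{Stationary}

The AR(p) characteristic polynomial is P(z) = 1 + 0.432z - 0.076z^2.
Stationarity requires all roots to lie outside the unit circle, i.e. |z| > 1 for every root.
Set 1 + (0.432) z + (-0.076) z^2 = 0, i.e. a z^2 + b z + c = 0 with a = -0.076, b = 0.432, c = 1.
Discriminant D = b^2 - 4ac = (0.432)^2 - 4*(-0.076)*1 = 0.186624 - (-0.304) = 0.490624.
D >= 0, so the roots are real: z = (-b +/- sqrt(D)) / (2a) = (-0.432 +/- 0.700446) / (-0.152).
  z_1 = (-0.432 + 0.700446) / (-0.152) = -1.7661,   |z_1| = 1.7661.
  z_2 = (-0.432 - 0.700446) / (-0.152) = 7.4503,   |z_2| = 7.4503.
Moduli of all roots: 1.7661, 7.4503.
All moduli strictly greater than 1? Yes.
Verdict: Stationary.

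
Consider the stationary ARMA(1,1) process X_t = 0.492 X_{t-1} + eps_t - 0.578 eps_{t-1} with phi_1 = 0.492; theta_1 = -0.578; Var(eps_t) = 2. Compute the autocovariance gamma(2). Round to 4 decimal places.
\gamma(2) = -0.0799

Multiply the model equation by X_{t-k} and take expectations. With theta_0 = psi_0 = 1 and psi_j the MA(infinity) weights, this gives
  gamma(k) - sum_i phi_i gamma(k-i) = c_k,
  c_k = sigma^2 * sum_{j=k..q} theta_j psi_{j-k}   (c_k = 0 for k > q),
using gamma(-m) = gamma(m).
psi-weights needed (psi_j = theta_j + sum_i phi_i psi_{j-i}):
  psi_1 = theta_1 + phi_1 = -0.578 + (0.492) = -0.086
Right-hand sides:
  c_0 = sigma^2 (1 + theta_1 psi_1) = 2 * (1 + (-0.578)(-0.086)) = 2 * 1.049708 = 2.099416
  c_1 = sigma^2 theta_1 = 2 * (-0.578) = -1.156
  c_2 = 0
Equations for k = 0 and k = 1 (AR order 1):
  gamma(0) = phi_1 gamma(1) + c_0
  gamma(1) = phi_1 gamma(0) + c_1
Substituting the second into the first: gamma(0) (1 - phi_1^2) = c_0 + phi_1 c_1, so
  gamma(0) = (c_0 + phi_1 c_1) / (1 - phi_1^2) = (2.099416 + (0.492)(-1.156)) / (1 - (0.492)^2) = 1.530664 / 0.757936 = 2.019516.
  gamma(1) = phi_1 gamma(0) + c_1 = (0.492)(2.019516) + (-1.156) = -0.162398.
For k = 2 (> q): gamma(2) = phi_1 gamma(1) = (0.492)(-0.162398) = -0.0799.
Therefore gamma(2) = -0.0799 (to 4 decimal places).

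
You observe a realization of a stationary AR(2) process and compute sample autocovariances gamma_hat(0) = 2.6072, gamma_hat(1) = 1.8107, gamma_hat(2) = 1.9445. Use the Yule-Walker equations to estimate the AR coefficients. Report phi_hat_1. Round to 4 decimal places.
\hat\phi_{1} = 0.3410

The Yule-Walker equations for an AR(p) process read, in matrix form,
  Gamma_p phi = r_p,   with   (Gamma_p)_{ij} = gamma(|i - j|),
                       (r_p)_i = gamma(i),   i,j = 1..p.
Substitute the sample gammas (Toeplitz matrix and right-hand side of size 2):
  Gamma_p = [[2.6072, 1.8107], [1.8107, 2.6072]]
  r_p     = [1.8107, 1.9445]
Written out:
  2.6072 phi_1 + 1.8107 phi_2 = 1.8107
  1.8107 phi_1 + 2.6072 phi_2 = 1.9445
Solve by Cramer's rule:
  det = gamma(0)^2 - gamma(1)^2 = (2.6072)^2 - (1.8107)^2 = 6.79749184 - 3.27863449 = 3.51885735
  phi_hat_1 = [gamma(1) gamma(0) - gamma(1) gamma(2)] / det = [(1.8107)(2.6072) - (1.8107)(1.9445)] / 3.51885735 = 1.19995089 / 3.51885735 = 0.341
  phi_hat_2 = [gamma(0) gamma(2) - gamma(1)^2] / det = [(2.6072)(1.9445) - (1.8107)^2] / 3.51885735 = 1.79106591 / 3.51885735 = 0.509
So phi_hat = [0.3410, 0.5090].
Therefore phi_hat_1 = 0.3410.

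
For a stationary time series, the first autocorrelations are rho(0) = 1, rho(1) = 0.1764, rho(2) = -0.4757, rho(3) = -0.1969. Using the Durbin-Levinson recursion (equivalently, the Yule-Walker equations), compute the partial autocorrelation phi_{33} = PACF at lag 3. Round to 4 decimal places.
\phi_{33} = 0.0329

The PACF at lag k is phi_{kk}, the last component of the solution
to the Yule-Walker system G_k phi = r_k where
  (G_k)_{ij} = rho(|i - j|), (r_k)_i = rho(i), i,j = 1..k.
Equivalently, Durbin-Levinson gives phi_{kk} iteratively:
  phi_{11} = rho(1)
  phi_{kk} = [rho(k) - sum_{j=1..k-1} phi_{k-1,j} rho(k-j)]
            / [1 - sum_{j=1..k-1} phi_{k-1,j} rho(j)],
  phi_{k,j} = phi_{k-1,j} - phi_{kk} phi_{k-1,k-j},  j = 1..k-1.
Step k = 1:
  phi_11 = rho(1) = 0.1764.
Step k = 2:
  phi_22 = [rho(2) - phi_11 rho(1)] / [1 - phi_11 rho(1)] = [-0.4757 - (0.1764)(0.1764)] / [1 - (0.1764)(0.1764)]
         = -0.50681696 / 0.96888304 = -0.523094.
  Update: phi_21 = phi_11 - phi_22 phi_11 = 0.1764 - (-0.523094)(0.1764) = 0.268674.
Step k = 3:
  phi_33 = [rho(3) - phi_21 rho(2) - phi_22 rho(1)] / [1 - phi_21 rho(1) - phi_22 rho(2)]
    numerator   = -0.1969 - (0.268674)(-0.4757) - (-0.523094)(0.1764) = 0.02318191
    denominator = 1 - (0.268674)(0.1764) - (-0.523094)(-0.4757) = 0.7037701
  phi_33 = 0.02318191 / 0.7037701 = 0.0329.
Therefore phi_{33} = 0.0329.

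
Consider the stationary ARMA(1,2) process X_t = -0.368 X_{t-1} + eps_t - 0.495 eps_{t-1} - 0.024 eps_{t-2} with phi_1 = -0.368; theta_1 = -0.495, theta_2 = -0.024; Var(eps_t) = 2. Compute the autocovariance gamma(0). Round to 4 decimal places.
\gamma(0) = 3.6889

Multiply the model equation by X_{t-k} and take expectations. With theta_0 = psi_0 = 1 and psi_j the MA(infinity) weights, this gives
  gamma(k) - sum_i phi_i gamma(k-i) = c_k,
  c_k = sigma^2 * sum_{j=k..q} theta_j psi_{j-k}   (c_k = 0 for k > q),
using gamma(-m) = gamma(m).
psi-weights needed (psi_j = theta_j + sum_i phi_i psi_{j-i}):
  psi_1 = theta_1 + phi_1 = -0.495 + (-0.368) = -0.863
  psi_2 = theta_2 + phi_1 psi_1 = -0.024 + (-0.368)(-0.863) = 0.293584
Right-hand sides:
  c_0 = sigma^2 (1 + theta_1 psi_1 + theta_2 psi_2) = 2 * (1 + (-0.495)(-0.863) + (-0.024)(0.293584)) = 2 * 1.420139 = 2.840278
  c_1 = sigma^2 (theta_1 + theta_2 psi_1) = 2 * (-0.495 + (-0.024)(-0.863)) = -0.948576
  c_2 = sigma^2 theta_2 = 2 * (-0.024) = -0.048
Equations for k = 0 and k = 1 (AR order 1):
  gamma(0) = phi_1 gamma(1) + c_0
  gamma(1) = phi_1 gamma(0) + c_1
Substituting the second into the first: gamma(0) (1 - phi_1^2) = c_0 + phi_1 c_1, so
  gamma(0) = (c_0 + phi_1 c_1) / (1 - phi_1^2) = (2.840278 + (-0.368)(-0.948576)) / (1 - (-0.368)^2) = 3.189354 / 0.864576 = 3.688923.
Therefore gamma(0) = 3.6889 (to 4 decimal places).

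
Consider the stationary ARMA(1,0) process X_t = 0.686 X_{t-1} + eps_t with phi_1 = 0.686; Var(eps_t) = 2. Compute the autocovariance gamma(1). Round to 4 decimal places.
\gamma(1) = 2.5916

Multiply the model equation by X_{t-k} and take expectations. With theta_0 = psi_0 = 1 and psi_j the MA(infinity) weights, this gives
  gamma(k) - sum_i phi_i gamma(k-i) = c_k,
  c_k = sigma^2 * sum_{j=k..q} theta_j psi_{j-k}   (c_k = 0 for k > q),
using gamma(-m) = gamma(m).
Pure AR (q = 0): c_0 = sigma^2 = 2, c_k = 0 for k >= 1.
Equations for k = 0 and k = 1 (AR order 1):
  gamma(0) = phi_1 gamma(1) + c_0
  gamma(1) = phi_1 gamma(0) + c_1
Substituting the second into the first: gamma(0) (1 - phi_1^2) = c_0 + phi_1 c_1, so
  gamma(0) = c_0 / (1 - phi_1^2) = 2 / (1 - (0.686)^2) = 2 / 0.529404 = 3.777833.
  gamma(1) = phi_1 gamma(0) = (0.686)(3.777833) = 2.591594.
Therefore gamma(1) = 2.5916 (to 4 decimal places).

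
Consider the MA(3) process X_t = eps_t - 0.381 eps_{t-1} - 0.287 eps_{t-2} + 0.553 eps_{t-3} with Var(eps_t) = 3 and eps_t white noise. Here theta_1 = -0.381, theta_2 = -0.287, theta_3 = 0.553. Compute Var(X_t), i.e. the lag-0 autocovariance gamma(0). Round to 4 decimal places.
\gamma(0) = 4.6000

For an MA(q) process X_t = eps_t + sum_i theta_i eps_{t-i} with
Var(eps_t) = sigma^2, the variance is
  gamma(0) = sigma^2 * (1 + sum_i theta_i^2).
  sum_i theta_i^2 = (-0.381)^2 + (-0.287)^2 + (0.553)^2 = 0.145161 + 0.082369 + 0.305809 = 0.533339.
  gamma(0) = 3 * (1 + 0.533339) = 3 * 1.533339 = 4.600017, which rounds to 4.6000.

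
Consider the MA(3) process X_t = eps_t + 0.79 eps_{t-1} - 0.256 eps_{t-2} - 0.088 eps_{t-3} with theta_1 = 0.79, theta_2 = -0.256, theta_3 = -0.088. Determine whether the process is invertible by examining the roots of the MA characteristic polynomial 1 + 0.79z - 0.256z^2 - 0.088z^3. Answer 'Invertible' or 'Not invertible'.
\text{Invertible}

The MA(q) characteristic polynomial is P(z) = 1 + 0.79z - 0.256z^2 - 0.088z^3.
Invertibility requires all roots to lie outside the unit circle, i.e. |z| > 1 for every root.
Degree 3: look for a simple real root z0 first, then factor out (1 - z/z0) and solve the remaining quadratic.
Testing z0 = 2.5: P(2.5) = 1 + (0.79)(2.5) + (-0.256)(2.5)^2 + (-0.088)(2.5)^3
  = 1 + (1.975) + (-1.6) + (-1.375) = 0.  So z_0 = 2.5 is a root, |z_0| = 2.5.
Divide out the factor (1 - 0.4 z) = (1 - z/z0) (since 1/z0 = 0.4):
  P(z) = (1 - 0.4 z)(1 + (1.19) z + (0.22) z^2)
  [check: z-coef 1.19 - (0.4) = 0.79; z^2-coef 0.22 - (0.4)(1.19) = -0.256; z^3-coef -(0.4)(0.22) = -0.088.]
Remaining roots from the quadratic factor 1 + (1.19) z + (0.22) z^2:
  Set 1 + (1.19) z + (0.22) z^2 = 0, i.e. a z^2 + b z + c = 0 with a = 0.22, b = 1.19, c = 1.
  Discriminant D = b^2 - 4ac = (1.19)^2 - 4*(0.22)*1 = 1.4161 - (0.88) = 0.5361.
  D >= 0, so the roots are real: z = (-b +/- sqrt(D)) / (2a) = (-1.19 +/- 0.732189) / (0.44).
    z_1 = (-1.19 + 0.732189) / (0.44) = -1.0405,   |z_1| = 1.0405.
    z_2 = (-1.19 - 0.732189) / (0.44) = -4.3686,   |z_2| = 4.3686.
Moduli of all roots: 2.5000, 1.0405, 4.3686.
All moduli strictly greater than 1? Yes.
Verdict: Invertible.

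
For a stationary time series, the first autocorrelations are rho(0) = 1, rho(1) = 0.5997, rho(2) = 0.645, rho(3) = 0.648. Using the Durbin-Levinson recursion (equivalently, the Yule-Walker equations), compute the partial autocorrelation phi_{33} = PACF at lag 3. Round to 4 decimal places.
\phi_{33} = 0.3241

The PACF at lag k is phi_{kk}, the last component of the solution
to the Yule-Walker system G_k phi = r_k where
  (G_k)_{ij} = rho(|i - j|), (r_k)_i = rho(i), i,j = 1..k.
Equivalently, Durbin-Levinson gives phi_{kk} iteratively:
  phi_{11} = rho(1)
  phi_{kk} = [rho(k) - sum_{j=1..k-1} phi_{k-1,j} rho(k-j)]
            / [1 - sum_{j=1..k-1} phi_{k-1,j} rho(j)],
  phi_{k,j} = phi_{k-1,j} - phi_{kk} phi_{k-1,k-j},  j = 1..k-1.
Step k = 1:
  phi_11 = rho(1) = 0.5997.
Step k = 2:
  phi_22 = [rho(2) - phi_11 rho(1)] / [1 - phi_11 rho(1)] = [0.645 - (0.5997)(0.5997)] / [1 - (0.5997)(0.5997)]
         = 0.28535991 / 0.64035991 = 0.445624.
  Update: phi_21 = phi_11 - phi_22 phi_11 = 0.5997 - (0.445624)(0.5997) = 0.332459.
Step k = 3:
  phi_33 = [rho(3) - phi_21 rho(2) - phi_22 rho(1)] / [1 - phi_21 rho(1) - phi_22 rho(2)]
    numerator   = 0.648 - (0.332459)(0.645) - (0.445624)(0.5997) = 0.16632299
    denominator = 1 - (0.332459)(0.5997) - (0.445624)(0.645) = 0.51319661
  phi_33 = 0.16632299 / 0.51319661 = 0.3241.
Therefore phi_{33} = 0.3241.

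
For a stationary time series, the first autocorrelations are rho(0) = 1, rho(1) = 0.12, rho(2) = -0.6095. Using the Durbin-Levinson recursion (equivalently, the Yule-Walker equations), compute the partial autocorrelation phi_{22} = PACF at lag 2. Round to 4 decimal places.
\phi_{22} = -0.6330

The PACF at lag k is phi_{kk}, the last component of the solution
to the Yule-Walker system G_k phi = r_k where
  (G_k)_{ij} = rho(|i - j|), (r_k)_i = rho(i), i,j = 1..k.
Equivalently, Durbin-Levinson gives phi_{kk} iteratively:
  phi_{11} = rho(1)
  phi_{kk} = [rho(k) - sum_{j=1..k-1} phi_{k-1,j} rho(k-j)]
            / [1 - sum_{j=1..k-1} phi_{k-1,j} rho(j)],
  phi_{k,j} = phi_{k-1,j} - phi_{kk} phi_{k-1,k-j},  j = 1..k-1.
Step k = 1:
  phi_11 = rho(1) = 0.12.
Step k = 2:
  phi_22 = [rho(2) - phi_11 rho(1)] / [1 - phi_11 rho(1)] = [-0.6095 - (0.12)(0.12)] / [1 - (0.12)(0.12)]
         = -0.6239 / 0.9856 = -0.633.
Therefore phi_{22} = -0.6330.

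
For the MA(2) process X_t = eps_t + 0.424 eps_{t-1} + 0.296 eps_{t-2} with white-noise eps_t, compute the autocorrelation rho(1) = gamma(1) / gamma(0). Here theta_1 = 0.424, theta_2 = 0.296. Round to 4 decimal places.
\rho(1) = 0.4336

For an MA(q) process with theta_0 = 1, the autocovariance is
  gamma(k) = sigma^2 * sum_{i=0..q-k} theta_i * theta_{i+k},
and rho(k) = gamma(k) / gamma(0). Sigma^2 cancels.
  numerator   = (1)*(0.424) + (0.424)*(0.296) = 0.549504.
  denominator = (1)^2 + (0.424)^2 + (0.296)^2 = 1.267392.
  rho(1) = 0.549504 / 1.267392 = 0.4336.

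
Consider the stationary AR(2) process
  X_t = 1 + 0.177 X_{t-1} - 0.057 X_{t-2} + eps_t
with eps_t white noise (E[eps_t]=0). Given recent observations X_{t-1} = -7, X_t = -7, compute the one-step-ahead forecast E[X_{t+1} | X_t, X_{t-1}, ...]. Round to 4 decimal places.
E[X_{t+1} \mid \mathcal F_t] = 0.1600

For an AR(p) model X_t = c + sum_i phi_i X_{t-i} + eps_t, the
one-step-ahead conditional mean is
  E[X_{t+1} | X_t, ...] = c + sum_i phi_i X_{t+1-i}.
Substitute known values:
  E[X_{t+1} | ...] = 1 + (0.177) * (-7) + (-0.057) * (-7)
                   = 0.1600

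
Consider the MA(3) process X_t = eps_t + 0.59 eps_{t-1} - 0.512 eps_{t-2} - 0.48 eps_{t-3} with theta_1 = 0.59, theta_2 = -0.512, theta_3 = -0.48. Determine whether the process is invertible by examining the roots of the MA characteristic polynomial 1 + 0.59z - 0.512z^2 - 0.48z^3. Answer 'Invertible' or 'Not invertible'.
\text{Invertible}

The MA(q) characteristic polynomial is P(z) = 1 + 0.59z - 0.512z^2 - 0.48z^3.
Invertibility requires all roots to lie outside the unit circle, i.e. |z| > 1 for every root.
Degree 3: look for a simple real root z0 first, then factor out (1 - z/z0) and solve the remaining quadratic.
Testing z0 = 1.25: P(1.25) = 1 + (0.59)(1.25) + (-0.512)(1.25)^2 + (-0.48)(1.25)^3
  = 1 + (0.7375) + (-0.8) + (-0.9375) = 0.  So z_0 = 1.25 is a root, |z_0| = 1.25.
Divide out the factor (1 - 0.8 z) = (1 - z/z0) (since 1/z0 = 0.8):
  P(z) = (1 - 0.8 z)(1 + (1.39) z + (0.6) z^2)
  [check: z-coef 1.39 - (0.8) = 0.59; z^2-coef 0.6 - (0.8)(1.39) = -0.512; z^3-coef -(0.8)(0.6) = -0.48.]
Remaining roots from the quadratic factor 1 + (1.39) z + (0.6) z^2:
  Set 1 + (1.39) z + (0.6) z^2 = 0, i.e. a z^2 + b z + c = 0 with a = 0.6, b = 1.39, c = 1.
  Discriminant D = b^2 - 4ac = (1.39)^2 - 4*(0.6)*1 = 1.9321 - (2.4) = -0.4679.
  D < 0, so the roots are the complex-conjugate pair z = (-b +/- i sqrt(-D)) / (2a) = -1.1583 +/- 0.57i.
  For a conjugate pair |z|^2 = z * conj(z) = (product of roots) = c/a = 1/(0.6) = 1.666667, so |z| = sqrt(1.666667) = 1.291 for both roots.
Moduli of all roots: 1.2500, 1.2910, 1.2910.
All moduli strictly greater than 1? Yes.
Verdict: Invertible.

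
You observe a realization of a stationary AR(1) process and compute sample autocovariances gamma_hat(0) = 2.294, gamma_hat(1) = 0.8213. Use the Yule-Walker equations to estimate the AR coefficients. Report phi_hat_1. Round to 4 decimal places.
\hat\phi_{1} = 0.3580

The Yule-Walker equations for an AR(p) process read, in matrix form,
  Gamma_p phi = r_p,   with   (Gamma_p)_{ij} = gamma(|i - j|),
                       (r_p)_i = gamma(i),   i,j = 1..p.
Substitute the sample gammas (Toeplitz matrix and right-hand side of size 1):
  Gamma_p = [[2.294]]
  r_p     = [0.8213]
With p = 1 this is the single equation gamma(0) phi_1 = gamma(1):
  phi_hat_1 = gamma(1) / gamma(0) = 0.8213 / 2.294 = 0.3580.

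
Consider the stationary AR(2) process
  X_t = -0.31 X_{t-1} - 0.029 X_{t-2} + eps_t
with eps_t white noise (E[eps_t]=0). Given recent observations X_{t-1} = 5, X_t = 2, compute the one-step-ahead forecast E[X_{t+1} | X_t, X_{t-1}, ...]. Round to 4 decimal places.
E[X_{t+1} \mid \mathcal F_t] = -0.7650

For an AR(p) model X_t = c + sum_i phi_i X_{t-i} + eps_t, the
one-step-ahead conditional mean is
  E[X_{t+1} | X_t, ...] = c + sum_i phi_i X_{t+1-i}.
Substitute known values:
  E[X_{t+1} | ...] = (-0.31) * (2) + (-0.029) * (5)
                   = -0.7650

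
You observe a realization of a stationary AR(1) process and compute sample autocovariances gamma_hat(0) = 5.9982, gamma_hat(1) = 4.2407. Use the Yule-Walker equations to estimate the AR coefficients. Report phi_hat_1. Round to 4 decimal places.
\hat\phi_{1} = 0.7070

The Yule-Walker equations for an AR(p) process read, in matrix form,
  Gamma_p phi = r_p,   with   (Gamma_p)_{ij} = gamma(|i - j|),
                       (r_p)_i = gamma(i),   i,j = 1..p.
Substitute the sample gammas (Toeplitz matrix and right-hand side of size 1):
  Gamma_p = [[5.9982]]
  r_p     = [4.2407]
With p = 1 this is the single equation gamma(0) phi_1 = gamma(1):
  phi_hat_1 = gamma(1) / gamma(0) = 4.2407 / 5.9982 = 0.7070.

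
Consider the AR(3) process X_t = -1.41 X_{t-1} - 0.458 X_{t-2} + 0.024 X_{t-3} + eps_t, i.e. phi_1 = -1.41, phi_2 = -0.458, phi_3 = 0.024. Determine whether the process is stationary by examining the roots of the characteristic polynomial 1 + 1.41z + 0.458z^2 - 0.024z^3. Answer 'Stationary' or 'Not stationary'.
\text{Stationary}

The AR(p) characteristic polynomial is P(z) = 1 + 1.41z + 0.458z^2 - 0.024z^3.
Stationarity requires all roots to lie outside the unit circle, i.e. |z| > 1 for every root.
Degree 3: look for a simple real root z0 first, then factor out (1 - z/z0) and solve the remaining quadratic.
Testing z0 = -1.25: P(-1.25) = 1 + (1.41)(-1.25) + (0.458)(-1.25)^2 + (-0.024)(-1.25)^3
  = 1 + (-1.7625) + (0.715625) + (0.046875) = 0.  So z_0 = -1.25 is a root, |z_0| = 1.25.
Divide out the factor (1 + 0.8 z) = (1 - z/z0) (since 1/z0 = -0.8):
  P(z) = (1 + 0.8 z)(1 + (0.61) z + (-0.03) z^2)
  [check: z-coef 0.61 - (-0.8) = 1.41; z^2-coef -0.03 - (-0.8)(0.61) = 0.458; z^3-coef -(-0.8)(-0.03) = -0.024.]
Remaining roots from the quadratic factor 1 + (0.61) z + (-0.03) z^2:
  Set 1 + (0.61) z + (-0.03) z^2 = 0, i.e. a z^2 + b z + c = 0 with a = -0.03, b = 0.61, c = 1.
  Discriminant D = b^2 - 4ac = (0.61)^2 - 4*(-0.03)*1 = 0.3721 - (-0.12) = 0.4921.
  D >= 0, so the roots are real: z = (-b +/- sqrt(D)) / (2a) = (-0.61 +/- 0.701498) / (-0.06).
    z_1 = (-0.61 + 0.701498) / (-0.06) = -1.525,   |z_1| = 1.525.
    z_2 = (-0.61 - 0.701498) / (-0.06) = 21.8583,   |z_2| = 21.8583.
Moduli of all roots: 1.2500, 1.5250, 21.8583.
All moduli strictly greater than 1? Yes.
Verdict: Stationary.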